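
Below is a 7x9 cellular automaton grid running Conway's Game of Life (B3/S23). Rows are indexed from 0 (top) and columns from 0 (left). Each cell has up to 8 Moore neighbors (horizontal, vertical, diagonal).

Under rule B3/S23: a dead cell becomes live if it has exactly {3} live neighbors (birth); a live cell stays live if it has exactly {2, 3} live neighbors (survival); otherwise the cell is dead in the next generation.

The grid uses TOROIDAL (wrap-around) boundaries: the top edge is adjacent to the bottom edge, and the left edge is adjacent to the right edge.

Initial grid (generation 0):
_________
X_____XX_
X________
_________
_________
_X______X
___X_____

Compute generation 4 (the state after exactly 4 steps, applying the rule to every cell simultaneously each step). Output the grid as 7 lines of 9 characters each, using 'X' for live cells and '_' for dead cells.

Answer: _________
_________
_________
_________
_________
_________
_________

Derivation:
Simulating step by step:
Generation 0 (given above): 7 live cells
Generation 1: 2 live cells
_________
________X
________X
_________
_________
_________
_________
Generation 2: 0 live cells
_________
_________
_________
_________
_________
_________
_________
Generation 3: 0 live cells
_________
_________
_________
_________
_________
_________
_________
Generation 4: 0 live cells
(generation 4 grid is the final answer)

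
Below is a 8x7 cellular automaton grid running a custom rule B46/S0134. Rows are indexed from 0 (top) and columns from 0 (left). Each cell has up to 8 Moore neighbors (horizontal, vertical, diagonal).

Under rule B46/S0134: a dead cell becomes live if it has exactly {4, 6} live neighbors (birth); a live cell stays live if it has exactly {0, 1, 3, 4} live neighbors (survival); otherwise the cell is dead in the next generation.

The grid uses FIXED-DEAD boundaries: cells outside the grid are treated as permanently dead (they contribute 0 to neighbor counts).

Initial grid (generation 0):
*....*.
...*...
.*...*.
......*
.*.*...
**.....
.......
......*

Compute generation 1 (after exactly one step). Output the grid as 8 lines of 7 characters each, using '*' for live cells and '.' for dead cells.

Answer: *....*.
...*...
.*...*.
......*
...*...
.......
.......
......*

Derivation:
Simulating step by step:
Generation 0 (given above): 11 live cells
Generation 1: 8 live cells
(generation 1 grid is the final answer)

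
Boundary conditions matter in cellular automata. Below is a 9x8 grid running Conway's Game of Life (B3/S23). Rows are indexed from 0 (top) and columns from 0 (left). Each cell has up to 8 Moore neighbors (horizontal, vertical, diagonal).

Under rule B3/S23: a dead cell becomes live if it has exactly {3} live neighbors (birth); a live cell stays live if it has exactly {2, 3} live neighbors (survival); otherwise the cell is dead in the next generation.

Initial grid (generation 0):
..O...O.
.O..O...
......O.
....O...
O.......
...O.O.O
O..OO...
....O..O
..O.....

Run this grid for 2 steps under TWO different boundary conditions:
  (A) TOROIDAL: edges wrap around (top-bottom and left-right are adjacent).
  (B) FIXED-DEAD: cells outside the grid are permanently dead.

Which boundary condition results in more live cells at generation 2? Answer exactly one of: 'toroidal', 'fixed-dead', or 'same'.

Answer: toroidal

Derivation:
Under TOROIDAL boundary, generation 2:
..OOO...
..O.O...
........
........
........
O..O.O..
O..O.OO.
...OOOOO
...OO...
Population = 19

Under FIXED-DEAD boundary, generation 2:
........
........
........
........
........
...O.O..
...O.O..
....OO..
........
Population = 6

Comparison: toroidal=19, fixed-dead=6 -> toroidal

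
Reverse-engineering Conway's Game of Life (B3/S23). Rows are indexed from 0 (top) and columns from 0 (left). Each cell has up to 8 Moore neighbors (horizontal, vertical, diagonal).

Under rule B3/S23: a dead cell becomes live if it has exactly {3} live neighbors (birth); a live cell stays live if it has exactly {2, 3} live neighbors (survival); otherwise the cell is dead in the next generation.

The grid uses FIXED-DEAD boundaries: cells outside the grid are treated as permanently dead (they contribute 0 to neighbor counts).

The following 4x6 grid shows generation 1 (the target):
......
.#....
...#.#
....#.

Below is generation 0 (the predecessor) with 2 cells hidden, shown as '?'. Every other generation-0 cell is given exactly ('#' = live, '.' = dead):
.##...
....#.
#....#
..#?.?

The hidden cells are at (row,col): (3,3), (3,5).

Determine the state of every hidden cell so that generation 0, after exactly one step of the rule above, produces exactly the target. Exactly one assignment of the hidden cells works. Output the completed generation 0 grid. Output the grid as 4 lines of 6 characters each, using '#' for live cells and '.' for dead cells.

Answer: .##...
....#.
#....#
..##.#

Derivation:
Hidden generation-0 cells (in order): (3,3), (3,5).
A hidden cell only influences target cells in its own 3x3 neighborhood. Try each of the 2^2 = 4 assignments, step the completed generation 0 forward once under B3/S23, and compare with the target:
  (3,3)=. (3,5)=. -> step gives (2,3)='.' but target has '#' -> reject
  (3,3)=. (3,5)=# -> step gives (2,3)='.' but target has '#' -> reject
  (3,3)=# (3,5)=. -> step gives (2,4)='#' but target has '.' -> reject
  (3,3)=# (3,5)=# -> step reproduces the target at every cell -> ACCEPT
Unique solution: (3,3)=live, (3,5)=live.
Check: live-neighbor counts of every cell in the completed generation 0:
111211
232212
022342
121131
Applying B3/S23 to generation 0 with these counts gives:
......
.#....
...#.#
....#.
which matches the target exactly.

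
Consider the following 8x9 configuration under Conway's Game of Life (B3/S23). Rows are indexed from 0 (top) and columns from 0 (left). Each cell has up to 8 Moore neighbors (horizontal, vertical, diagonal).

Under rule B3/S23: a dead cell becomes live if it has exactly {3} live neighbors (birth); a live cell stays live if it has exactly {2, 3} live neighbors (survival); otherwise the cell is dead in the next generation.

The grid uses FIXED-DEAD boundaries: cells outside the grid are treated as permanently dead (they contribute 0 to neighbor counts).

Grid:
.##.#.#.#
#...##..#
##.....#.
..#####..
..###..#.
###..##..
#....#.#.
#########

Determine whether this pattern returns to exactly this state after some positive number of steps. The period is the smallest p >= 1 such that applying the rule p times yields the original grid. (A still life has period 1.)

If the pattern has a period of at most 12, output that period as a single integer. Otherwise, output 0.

Answer: 0

Derivation:
Simulating and comparing each generation to the original:
Gen 0 (original, given above): 38 live cells
Gen 1: 32 live cells, differs from original
Gen 2: 28 live cells, differs from original
Gen 3: 24 live cells, differs from original
Gen 4: 15 live cells, differs from original
Gen 5: 12 live cells, differs from original
Gen 6: 10 live cells, differs from original
Gen 7: 10 live cells, differs from original
Gen 8: 11 live cells, differs from original
Gen 9: 9 live cells, differs from original
Gen 10: 13 live cells, differs from original
Gen 11: 11 live cells, differs from original
Gen 12: 19 live cells, differs from original
No period found within 12 steps.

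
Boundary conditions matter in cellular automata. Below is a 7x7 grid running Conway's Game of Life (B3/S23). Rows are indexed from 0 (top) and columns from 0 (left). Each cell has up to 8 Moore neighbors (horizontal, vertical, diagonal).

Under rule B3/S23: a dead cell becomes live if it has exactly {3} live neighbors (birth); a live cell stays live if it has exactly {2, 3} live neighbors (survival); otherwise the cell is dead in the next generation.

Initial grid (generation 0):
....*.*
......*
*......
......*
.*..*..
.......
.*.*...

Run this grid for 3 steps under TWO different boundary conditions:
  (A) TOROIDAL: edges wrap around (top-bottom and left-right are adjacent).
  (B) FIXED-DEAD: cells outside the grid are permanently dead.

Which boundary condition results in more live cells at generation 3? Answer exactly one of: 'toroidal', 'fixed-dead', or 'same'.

Under TOROIDAL boundary, generation 3:
......*
**..**.
.*...*.
*.....*
.......
.......
.......
Population = 9

Under FIXED-DEAD boundary, generation 3:
.......
.......
.......
.......
.......
.......
.......
Population = 0

Comparison: toroidal=9, fixed-dead=0 -> toroidal

Answer: toroidal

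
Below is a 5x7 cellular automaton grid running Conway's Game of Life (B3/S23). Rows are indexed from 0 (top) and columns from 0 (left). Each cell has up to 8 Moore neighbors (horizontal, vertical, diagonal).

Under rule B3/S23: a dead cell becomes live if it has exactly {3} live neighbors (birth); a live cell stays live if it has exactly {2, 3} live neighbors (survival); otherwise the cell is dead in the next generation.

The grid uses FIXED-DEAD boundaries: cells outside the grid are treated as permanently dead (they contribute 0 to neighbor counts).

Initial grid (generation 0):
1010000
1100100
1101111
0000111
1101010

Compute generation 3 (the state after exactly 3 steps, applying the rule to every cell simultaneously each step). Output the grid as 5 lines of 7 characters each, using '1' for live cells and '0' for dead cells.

Simulating step by step:
Generation 0 (given above): 18 live cells
Generation 1: 9 live cells
1000000
0000100
1111001
0000000
0000011
Generation 2: 10 live cells
0000000
1011000
0111000
0110011
0000000
Generation 3: 5 live cells
(generation 3 grid is the final answer)

Answer: 0000000
0001000
1000100
0101000
0000000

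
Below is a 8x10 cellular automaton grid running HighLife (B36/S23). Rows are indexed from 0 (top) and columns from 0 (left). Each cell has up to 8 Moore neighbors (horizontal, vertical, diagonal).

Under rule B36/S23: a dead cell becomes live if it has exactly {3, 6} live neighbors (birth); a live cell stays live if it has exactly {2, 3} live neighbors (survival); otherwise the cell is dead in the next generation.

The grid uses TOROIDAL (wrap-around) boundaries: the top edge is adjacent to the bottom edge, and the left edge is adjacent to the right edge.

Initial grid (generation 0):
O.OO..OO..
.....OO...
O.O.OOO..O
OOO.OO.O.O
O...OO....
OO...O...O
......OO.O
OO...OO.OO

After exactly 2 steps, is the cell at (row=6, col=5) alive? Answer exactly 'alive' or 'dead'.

Answer: alive

Derivation:
Simulating step by step:
Generation 0 (given above): 36 live cells
Generation 1: 27 live cells
O.O.O...O.
O.O......O
..O....OOO
..O.....O.
.OOO....O.
.O..OO..OO
.......O..
.OO..O.O..
Generation 2: 36 live cells
OOO.....O.
O.O....O..
O.OO...O..
..........
OO.OO..OO.
OO.OO..OOO
OOO.OO.O..
.OOO..OOO.

Cell (6,5) at generation 2: 1 -> alive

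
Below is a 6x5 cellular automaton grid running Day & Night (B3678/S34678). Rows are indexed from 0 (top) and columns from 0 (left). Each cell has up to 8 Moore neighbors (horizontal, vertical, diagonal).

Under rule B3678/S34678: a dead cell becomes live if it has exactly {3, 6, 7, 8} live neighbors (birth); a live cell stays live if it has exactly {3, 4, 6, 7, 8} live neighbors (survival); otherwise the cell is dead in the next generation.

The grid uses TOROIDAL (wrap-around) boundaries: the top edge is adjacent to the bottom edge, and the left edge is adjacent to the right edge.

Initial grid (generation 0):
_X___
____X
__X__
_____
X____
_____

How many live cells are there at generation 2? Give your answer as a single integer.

Answer: 0

Derivation:
Simulating step by step:
Generation 0 (given above): 4 live cells
Generation 1: 0 live cells
_____
_____
_____
_____
_____
_____
Generation 2: 0 live cells
_____
_____
_____
_____
_____
_____
Population at generation 2: 0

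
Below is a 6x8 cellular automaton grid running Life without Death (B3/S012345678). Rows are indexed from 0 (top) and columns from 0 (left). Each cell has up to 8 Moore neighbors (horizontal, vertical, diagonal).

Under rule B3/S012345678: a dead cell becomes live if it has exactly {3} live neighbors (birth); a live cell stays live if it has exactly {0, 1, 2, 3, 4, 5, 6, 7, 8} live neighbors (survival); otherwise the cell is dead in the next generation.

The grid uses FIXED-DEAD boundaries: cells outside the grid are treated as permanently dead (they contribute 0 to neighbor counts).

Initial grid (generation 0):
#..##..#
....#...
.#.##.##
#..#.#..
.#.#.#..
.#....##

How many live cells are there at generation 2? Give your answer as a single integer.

Simulating step by step:
Generation 0 (given above): 19 live cells
Generation 1: 26 live cells
#..##..#
..#.#.##
.####.##
##.#.#..
##.#.#..
.##...##
Generation 2: 30 live cells
#..#####
..#.#.##
#####.##
##.#.#..
##.#.#..
###...##
Population at generation 2: 30

Answer: 30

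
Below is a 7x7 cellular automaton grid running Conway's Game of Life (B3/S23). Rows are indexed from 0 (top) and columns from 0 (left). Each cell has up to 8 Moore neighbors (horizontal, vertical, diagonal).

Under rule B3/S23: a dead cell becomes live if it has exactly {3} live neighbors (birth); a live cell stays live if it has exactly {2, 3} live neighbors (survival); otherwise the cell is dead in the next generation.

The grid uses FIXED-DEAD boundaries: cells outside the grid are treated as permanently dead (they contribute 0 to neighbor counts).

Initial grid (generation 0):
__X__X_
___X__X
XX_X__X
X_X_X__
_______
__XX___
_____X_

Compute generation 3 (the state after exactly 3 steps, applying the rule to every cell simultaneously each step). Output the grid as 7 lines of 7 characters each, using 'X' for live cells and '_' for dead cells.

Answer: ____XX_
XX__X_X
X______
X_X____
_XX____
__X____
_______

Derivation:
Simulating step by step:
Generation 0 (given above): 14 live cells
Generation 1: 15 live cells
_______
_X_XXXX
XX_XXX_
X_XX___
_XX____
_______
_______
Generation 2: 12 live cells
____XX_
XX_X__X
X_____X
X______
_XXX___
_______
_______
Generation 3: 12 live cells
(generation 3 grid is the final answer)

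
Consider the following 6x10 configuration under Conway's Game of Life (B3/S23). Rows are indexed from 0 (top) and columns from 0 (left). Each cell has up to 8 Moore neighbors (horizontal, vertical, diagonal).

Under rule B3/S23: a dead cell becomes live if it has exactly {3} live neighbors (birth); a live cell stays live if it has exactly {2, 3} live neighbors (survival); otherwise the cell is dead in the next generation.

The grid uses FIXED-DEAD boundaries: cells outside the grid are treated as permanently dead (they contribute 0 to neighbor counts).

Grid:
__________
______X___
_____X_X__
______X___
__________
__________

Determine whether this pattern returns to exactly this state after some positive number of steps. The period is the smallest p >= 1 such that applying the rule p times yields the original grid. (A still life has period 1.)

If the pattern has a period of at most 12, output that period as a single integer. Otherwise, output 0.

Answer: 1

Derivation:
Simulating and comparing each generation to the original:
Gen 0 (original, given above): 4 live cells
Gen 1: 4 live cells, MATCHES original -> period = 1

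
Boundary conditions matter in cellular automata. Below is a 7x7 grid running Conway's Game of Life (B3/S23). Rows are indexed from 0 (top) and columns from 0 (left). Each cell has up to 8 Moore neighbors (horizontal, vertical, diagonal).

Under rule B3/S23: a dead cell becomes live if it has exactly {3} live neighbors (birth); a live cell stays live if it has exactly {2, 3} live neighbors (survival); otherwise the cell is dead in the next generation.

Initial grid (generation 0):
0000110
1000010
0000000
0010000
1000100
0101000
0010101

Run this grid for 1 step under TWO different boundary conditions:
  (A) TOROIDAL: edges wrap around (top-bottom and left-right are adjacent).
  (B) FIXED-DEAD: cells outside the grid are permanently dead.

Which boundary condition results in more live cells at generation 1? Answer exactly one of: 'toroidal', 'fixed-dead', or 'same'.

Under TOROIDAL boundary, generation 1:
0001100
0000111
0000000
0000000
0111000
1111110
0010100
Population = 16

Under FIXED-DEAD boundary, generation 1:
0000110
0000110
0000000
0000000
0111000
0111110
0011000
Population = 14

Comparison: toroidal=16, fixed-dead=14 -> toroidal

Answer: toroidal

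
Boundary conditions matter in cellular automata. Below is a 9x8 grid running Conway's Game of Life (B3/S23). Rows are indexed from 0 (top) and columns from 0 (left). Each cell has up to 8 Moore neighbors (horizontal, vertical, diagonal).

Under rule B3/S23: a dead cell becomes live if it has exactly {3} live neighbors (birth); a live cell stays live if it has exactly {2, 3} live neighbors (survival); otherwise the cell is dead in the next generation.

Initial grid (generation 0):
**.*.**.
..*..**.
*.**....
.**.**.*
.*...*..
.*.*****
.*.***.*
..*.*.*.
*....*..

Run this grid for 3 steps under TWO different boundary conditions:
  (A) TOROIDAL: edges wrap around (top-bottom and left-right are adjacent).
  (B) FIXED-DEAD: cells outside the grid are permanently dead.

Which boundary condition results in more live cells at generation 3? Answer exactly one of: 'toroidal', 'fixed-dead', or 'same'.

Under TOROIDAL boundary, generation 3:
..**....
.*.*...*
......**
...*..**
*...*..*
*....***
......**
........
...**...
Population = 21

Under FIXED-DEAD boundary, generation 3:
........
...**...
**..*.*.
.*.*..*.
.*..*..*
........
.....*..
......**
........
Population = 15

Comparison: toroidal=21, fixed-dead=15 -> toroidal

Answer: toroidal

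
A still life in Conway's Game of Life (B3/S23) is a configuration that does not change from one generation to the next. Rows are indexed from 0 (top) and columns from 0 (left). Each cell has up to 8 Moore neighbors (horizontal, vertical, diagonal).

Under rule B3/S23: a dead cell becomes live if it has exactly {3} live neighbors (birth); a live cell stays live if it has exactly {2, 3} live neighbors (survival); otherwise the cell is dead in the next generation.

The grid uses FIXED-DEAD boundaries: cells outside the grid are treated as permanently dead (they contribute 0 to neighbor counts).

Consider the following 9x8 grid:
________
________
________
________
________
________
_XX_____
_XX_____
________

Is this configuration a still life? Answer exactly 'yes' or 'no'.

Answer: yes

Derivation:
Compute generation 1 and compare to generation 0 (given above):
Generation 1:
________
________
________
________
________
________
_XX_____
_XX_____
________
The grids are IDENTICAL -> still life.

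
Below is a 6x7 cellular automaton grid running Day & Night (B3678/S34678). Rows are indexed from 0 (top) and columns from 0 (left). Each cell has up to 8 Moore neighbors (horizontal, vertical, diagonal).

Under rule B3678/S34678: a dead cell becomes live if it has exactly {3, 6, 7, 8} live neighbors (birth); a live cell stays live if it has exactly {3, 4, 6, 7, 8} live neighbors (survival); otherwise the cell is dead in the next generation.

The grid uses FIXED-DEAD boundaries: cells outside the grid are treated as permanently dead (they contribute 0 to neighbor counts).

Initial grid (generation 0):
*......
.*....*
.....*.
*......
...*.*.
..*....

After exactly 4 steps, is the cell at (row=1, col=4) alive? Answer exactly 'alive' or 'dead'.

Simulating step by step:
Generation 0 (given above): 8 live cells
Generation 1: 1 live cells
.......
.......
.......
....*..
.......
.......
Generation 2: 0 live cells
.......
.......
.......
.......
.......
.......
Generation 3: 0 live cells
.......
.......
.......
.......
.......
.......
Generation 4: 0 live cells
.......
.......
.......
.......
.......
.......

Cell (1,4) at generation 4: 0 -> dead

Answer: dead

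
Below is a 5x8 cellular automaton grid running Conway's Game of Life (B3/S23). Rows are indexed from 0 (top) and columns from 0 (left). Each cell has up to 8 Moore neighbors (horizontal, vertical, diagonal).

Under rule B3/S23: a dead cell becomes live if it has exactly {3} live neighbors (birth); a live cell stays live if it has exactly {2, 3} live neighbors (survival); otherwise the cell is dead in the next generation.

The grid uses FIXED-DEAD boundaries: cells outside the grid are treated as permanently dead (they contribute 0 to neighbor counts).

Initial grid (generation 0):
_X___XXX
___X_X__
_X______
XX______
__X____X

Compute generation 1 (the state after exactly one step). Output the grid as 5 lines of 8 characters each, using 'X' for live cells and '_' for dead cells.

Answer: ____XXX_
__X_XX__
XXX_____
XXX_____
_X______

Derivation:
Simulating step by step:
Generation 0 (given above): 11 live cells
Generation 1: 13 live cells
(generation 1 grid is the final answer)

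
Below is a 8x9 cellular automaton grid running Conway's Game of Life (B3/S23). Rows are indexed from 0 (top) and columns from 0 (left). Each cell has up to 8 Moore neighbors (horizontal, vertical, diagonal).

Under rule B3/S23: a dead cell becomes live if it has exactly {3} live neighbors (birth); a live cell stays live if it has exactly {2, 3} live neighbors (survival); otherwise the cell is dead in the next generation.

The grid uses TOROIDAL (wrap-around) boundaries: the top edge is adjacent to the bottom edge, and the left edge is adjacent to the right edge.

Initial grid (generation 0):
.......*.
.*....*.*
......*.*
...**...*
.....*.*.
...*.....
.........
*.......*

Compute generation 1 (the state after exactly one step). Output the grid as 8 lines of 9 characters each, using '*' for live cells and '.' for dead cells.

Simulating step by step:
Generation 0 (given above): 14 live cells
Generation 1: 12 live cells
(generation 1 grid is the final answer)

Answer: .......*.
*.....*.*
.....*..*
....***.*
...*.....
.........
.........
........*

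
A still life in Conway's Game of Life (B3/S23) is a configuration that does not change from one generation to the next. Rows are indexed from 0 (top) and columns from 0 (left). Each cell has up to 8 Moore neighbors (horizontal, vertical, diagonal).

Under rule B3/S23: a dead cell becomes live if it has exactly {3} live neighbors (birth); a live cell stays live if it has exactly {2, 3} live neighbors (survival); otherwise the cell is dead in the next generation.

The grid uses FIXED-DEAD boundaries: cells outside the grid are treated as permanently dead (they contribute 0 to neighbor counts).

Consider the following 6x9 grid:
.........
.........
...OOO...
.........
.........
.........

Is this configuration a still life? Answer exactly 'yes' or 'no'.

Answer: no

Derivation:
Compute generation 1 and compare to generation 0 (given above):
Generation 1:
.........
....O....
....O....
....O....
.........
.........
Cell (1,4) differs: gen0=0 vs gen1=1 -> NOT a still life.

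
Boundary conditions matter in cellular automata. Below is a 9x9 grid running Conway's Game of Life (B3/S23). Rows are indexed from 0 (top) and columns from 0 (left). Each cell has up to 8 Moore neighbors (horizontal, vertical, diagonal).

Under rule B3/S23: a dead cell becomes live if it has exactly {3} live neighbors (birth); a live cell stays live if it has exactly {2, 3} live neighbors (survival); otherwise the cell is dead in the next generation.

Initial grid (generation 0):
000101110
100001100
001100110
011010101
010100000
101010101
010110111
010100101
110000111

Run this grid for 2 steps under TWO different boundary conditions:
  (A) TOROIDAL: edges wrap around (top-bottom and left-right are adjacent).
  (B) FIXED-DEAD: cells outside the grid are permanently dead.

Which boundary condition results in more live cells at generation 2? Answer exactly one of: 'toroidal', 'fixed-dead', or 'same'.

Under TOROIDAL boundary, generation 2:
110010000
000000001
000000011
011000010
000110101
100110000
101010010
110110000
110011000
Population = 28

Under FIXED-DEAD boundary, generation 2:
000110000
001001000
010000000
011000000
110110110
100110000
111010000
000110000
111100000
Population = 26

Comparison: toroidal=28, fixed-dead=26 -> toroidal

Answer: toroidal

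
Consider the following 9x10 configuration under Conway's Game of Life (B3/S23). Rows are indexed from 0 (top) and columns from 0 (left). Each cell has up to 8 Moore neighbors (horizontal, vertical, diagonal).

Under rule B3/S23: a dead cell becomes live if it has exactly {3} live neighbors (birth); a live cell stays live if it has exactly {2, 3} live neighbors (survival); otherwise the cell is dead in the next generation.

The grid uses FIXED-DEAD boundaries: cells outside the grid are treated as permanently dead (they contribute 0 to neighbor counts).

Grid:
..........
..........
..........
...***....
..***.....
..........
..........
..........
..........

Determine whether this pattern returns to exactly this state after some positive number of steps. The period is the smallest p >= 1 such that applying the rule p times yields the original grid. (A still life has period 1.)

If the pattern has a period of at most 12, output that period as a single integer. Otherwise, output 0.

Answer: 2

Derivation:
Simulating and comparing each generation to the original:
Gen 0 (original, given above): 6 live cells
Gen 1: 6 live cells, differs from original
Gen 2: 6 live cells, MATCHES original -> period = 2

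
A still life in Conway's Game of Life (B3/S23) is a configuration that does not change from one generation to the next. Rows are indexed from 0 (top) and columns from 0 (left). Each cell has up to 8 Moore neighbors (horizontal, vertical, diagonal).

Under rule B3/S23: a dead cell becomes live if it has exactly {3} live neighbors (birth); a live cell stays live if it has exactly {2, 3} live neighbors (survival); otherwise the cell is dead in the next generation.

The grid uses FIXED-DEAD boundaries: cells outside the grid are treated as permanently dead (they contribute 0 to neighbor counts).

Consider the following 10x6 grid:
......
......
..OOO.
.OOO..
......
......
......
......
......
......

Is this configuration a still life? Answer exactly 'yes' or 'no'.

Answer: no

Derivation:
Compute generation 1 and compare to generation 0 (given above):
Generation 1:
......
...O..
.O..O.
.O..O.
..O...
......
......
......
......
......
Cell (1,3) differs: gen0=0 vs gen1=1 -> NOT a still life.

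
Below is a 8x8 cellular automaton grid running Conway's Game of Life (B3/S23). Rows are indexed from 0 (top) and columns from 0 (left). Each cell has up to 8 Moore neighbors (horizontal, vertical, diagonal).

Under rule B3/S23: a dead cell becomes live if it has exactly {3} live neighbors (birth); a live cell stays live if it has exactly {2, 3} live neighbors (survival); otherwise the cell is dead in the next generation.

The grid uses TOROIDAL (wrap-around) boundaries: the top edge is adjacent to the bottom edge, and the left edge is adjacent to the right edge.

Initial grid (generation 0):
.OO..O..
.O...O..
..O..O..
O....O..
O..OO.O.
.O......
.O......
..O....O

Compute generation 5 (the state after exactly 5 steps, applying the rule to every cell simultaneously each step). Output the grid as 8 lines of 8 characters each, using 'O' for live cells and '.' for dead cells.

Answer: ..O.O...
.O......
.O......
.....O..
..O.O...
........
........
...O....

Derivation:
Simulating step by step:
Generation 0 (given above): 17 live cells
Generation 1: 30 live cells
OOO...O.
.O..OOO.
.O..OOO.
.O.O.OOO
OO..OO.O
OOO.....
OOO.....
O.O.....
Generation 2: 17 live cells
O.OO..O.
...OO...
.O.O....
.O.O....
...OOO..
...O....
...O...O
...O....
Generation 3: 14 live cells
..O.....
.O..O...
...O....
...O....
...O....
..OO....
..OOO...
...OO..O
Generation 4: 13 live cells
..O.O...
..OO....
..OOO...
..OOO...
...OO...
........
........
....O...
Generation 5: 8 live cells
(generation 5 grid is the final answer)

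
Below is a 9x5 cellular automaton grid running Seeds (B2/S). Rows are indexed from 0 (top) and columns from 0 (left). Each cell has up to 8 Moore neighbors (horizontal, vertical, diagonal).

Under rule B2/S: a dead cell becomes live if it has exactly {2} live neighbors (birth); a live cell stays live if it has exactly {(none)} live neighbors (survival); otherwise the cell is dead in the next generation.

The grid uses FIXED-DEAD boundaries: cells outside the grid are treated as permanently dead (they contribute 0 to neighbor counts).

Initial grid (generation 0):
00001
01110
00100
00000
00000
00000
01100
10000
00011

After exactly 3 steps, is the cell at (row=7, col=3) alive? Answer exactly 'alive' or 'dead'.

Answer: alive

Derivation:
Simulating step by step:
Generation 0 (given above): 10 live cells
Generation 1: 6 live cells
01000
00001
00000
00000
00000
01100
10000
00001
00000
Generation 2: 5 live cells
00000
00000
00000
00000
01100
10000
00110
00000
00000
Generation 3: 6 live cells
00000
00000
00000
01100
10000
00000
01000
00110
00000

Cell (7,3) at generation 3: 1 -> alive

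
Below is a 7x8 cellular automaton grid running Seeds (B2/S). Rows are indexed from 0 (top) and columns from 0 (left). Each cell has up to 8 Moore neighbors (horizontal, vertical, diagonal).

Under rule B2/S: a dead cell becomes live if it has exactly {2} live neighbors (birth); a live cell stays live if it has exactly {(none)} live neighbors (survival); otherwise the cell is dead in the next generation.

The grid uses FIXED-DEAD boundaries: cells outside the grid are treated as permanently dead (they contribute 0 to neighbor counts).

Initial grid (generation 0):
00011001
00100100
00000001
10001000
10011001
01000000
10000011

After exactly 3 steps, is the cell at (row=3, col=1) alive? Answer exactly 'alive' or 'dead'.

Simulating step by step:
Generation 0 (given above): 16 live cells
Generation 1: 20 live cells
00100110
00000001
01011110
01000111
00100100
00111100
01000000
Generation 2: 7 live cells
00000001
01000000
10000000
10000000
00000001
00000010
00000100
Generation 3: 6 live cells
00000000
10000000
00000000
01000000
00000010
00000101
00000010

Cell (3,1) at generation 3: 1 -> alive

Answer: alive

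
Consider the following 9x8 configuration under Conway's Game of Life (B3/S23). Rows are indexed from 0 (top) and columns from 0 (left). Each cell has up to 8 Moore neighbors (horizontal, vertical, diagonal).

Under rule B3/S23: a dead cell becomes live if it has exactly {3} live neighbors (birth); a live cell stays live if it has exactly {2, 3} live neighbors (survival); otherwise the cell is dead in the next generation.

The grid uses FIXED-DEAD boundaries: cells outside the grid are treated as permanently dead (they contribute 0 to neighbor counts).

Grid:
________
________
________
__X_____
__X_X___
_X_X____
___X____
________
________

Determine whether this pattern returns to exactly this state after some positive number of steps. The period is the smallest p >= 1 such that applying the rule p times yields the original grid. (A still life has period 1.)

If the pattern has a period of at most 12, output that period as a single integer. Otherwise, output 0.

Simulating and comparing each generation to the original:
Gen 0 (original, given above): 6 live cells
Gen 1: 6 live cells, differs from original
Gen 2: 6 live cells, MATCHES original -> period = 2

Answer: 2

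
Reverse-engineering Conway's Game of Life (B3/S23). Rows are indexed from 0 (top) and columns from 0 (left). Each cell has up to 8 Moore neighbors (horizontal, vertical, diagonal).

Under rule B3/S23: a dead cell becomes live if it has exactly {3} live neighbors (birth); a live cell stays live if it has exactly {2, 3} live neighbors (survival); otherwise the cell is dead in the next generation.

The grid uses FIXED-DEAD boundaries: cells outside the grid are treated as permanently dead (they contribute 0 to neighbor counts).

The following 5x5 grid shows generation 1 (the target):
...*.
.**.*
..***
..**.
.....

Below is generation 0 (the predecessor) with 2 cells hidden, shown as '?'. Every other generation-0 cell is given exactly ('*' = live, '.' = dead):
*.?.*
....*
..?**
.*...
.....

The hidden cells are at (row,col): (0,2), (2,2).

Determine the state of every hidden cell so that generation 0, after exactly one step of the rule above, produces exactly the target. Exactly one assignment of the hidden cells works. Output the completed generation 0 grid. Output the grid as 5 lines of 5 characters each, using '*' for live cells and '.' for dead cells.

Hidden generation-0 cells (in order): (0,2), (2,2).
A hidden cell only influences target cells in its own 3x3 neighborhood. Try each of the 2^2 = 4 assignments, step the completed generation 0 forward once under B3/S23, and compare with the target:
  (0,2)=. (2,2)=. -> step gives (0,3)='.' but target has '*' -> reject
  (0,2)=. (2,2)=* -> step gives (0,3)='.' but target has '*' -> reject
  (0,2)=* (2,2)=. -> step gives (1,1)='.' but target has '*' -> reject
  (0,2)=* (2,2)=* -> step reproduces the target at every cell -> ACCEPT
Unique solution: (0,2)=live, (2,2)=live.
Check: live-neighbor counts of every cell in the completed generation 0:
02031
13363
12232
11332
11100
Applying B3/S23 to generation 0 with these counts gives:
...*.
.**.*
..***
..**.
.....
which matches the target exactly.

Answer: *.*.*
....*
..***
.*...
.....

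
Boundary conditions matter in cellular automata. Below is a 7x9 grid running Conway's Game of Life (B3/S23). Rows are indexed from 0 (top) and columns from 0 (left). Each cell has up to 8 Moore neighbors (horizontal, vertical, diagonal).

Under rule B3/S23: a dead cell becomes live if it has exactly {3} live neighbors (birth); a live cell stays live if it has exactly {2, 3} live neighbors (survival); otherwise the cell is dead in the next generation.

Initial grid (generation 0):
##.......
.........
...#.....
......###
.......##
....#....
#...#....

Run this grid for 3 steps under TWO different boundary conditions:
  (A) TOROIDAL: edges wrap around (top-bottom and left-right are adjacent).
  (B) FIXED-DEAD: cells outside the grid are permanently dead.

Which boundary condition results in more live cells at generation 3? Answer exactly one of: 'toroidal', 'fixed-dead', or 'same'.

Under TOROIDAL boundary, generation 3:
##.......
.........
.......#.
#.......#
#........
.......#.
.#.....##
Population = 10

Under FIXED-DEAD boundary, generation 3:
.........
.........
.......#.
.......#.
.........
.........
.........
Population = 2

Comparison: toroidal=10, fixed-dead=2 -> toroidal

Answer: toroidal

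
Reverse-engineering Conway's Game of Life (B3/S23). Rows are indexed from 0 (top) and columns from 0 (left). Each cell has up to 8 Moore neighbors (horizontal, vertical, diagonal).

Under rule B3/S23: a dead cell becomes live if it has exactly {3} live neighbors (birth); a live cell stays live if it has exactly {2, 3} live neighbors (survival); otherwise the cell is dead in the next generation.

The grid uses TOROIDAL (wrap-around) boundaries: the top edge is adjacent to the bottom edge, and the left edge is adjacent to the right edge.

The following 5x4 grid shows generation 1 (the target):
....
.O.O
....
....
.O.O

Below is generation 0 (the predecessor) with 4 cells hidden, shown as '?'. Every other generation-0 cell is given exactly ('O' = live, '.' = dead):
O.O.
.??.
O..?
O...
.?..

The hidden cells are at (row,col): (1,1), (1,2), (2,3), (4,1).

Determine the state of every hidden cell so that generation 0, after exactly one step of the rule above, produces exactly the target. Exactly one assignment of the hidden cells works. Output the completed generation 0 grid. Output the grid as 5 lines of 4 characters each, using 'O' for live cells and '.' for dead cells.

Hidden generation-0 cells (in order): (1,1), (1,2), (2,3), (4,1).
A hidden cell only influences target cells in its own 3x3 neighborhood. Try each of the 2^4 = 16 assignments, step the completed generation 0 forward once under B3/S23, and compare with the target:
  (1,1)=. (1,2)=. (2,3)=. (4,1)=. -> step reproduces the target at every cell -> ACCEPT
  (1,1)=. (1,2)=. (2,3)=. (4,1)=O -> step gives (0,1)='O' but target has '.' -> reject
  (1,1)=. (1,2)=. (2,3)=O (4,1)=. -> step gives (1,0)='O' but target has '.' -> reject
  (1,1)=. (1,2)=. (2,3)=O (4,1)=O -> step gives (0,1)='O' but target has '.' -> reject
  (1,1)=. (1,2)=O (2,3)=. (4,1)=. -> step gives (0,1)='O' but target has '.' -> reject
  (1,1)=. (1,2)=O (2,3)=. (4,1)=O -> step gives (0,2)='O' but target has '.' -> reject
  (1,1)=. (1,2)=O (2,3)=O (4,1)=. -> step gives (0,1)='O' but target has '.' -> reject
  (1,1)=. (1,2)=O (2,3)=O (4,1)=O -> step gives (0,2)='O' but target has '.' -> reject
  (1,1)=O (1,2)=. (2,3)=. (4,1)=. -> step gives (0,1)='O' but target has '.' -> reject
  (1,1)=O (1,2)=. (2,3)=. (4,1)=O -> step gives (0,0)='O' but target has '.' -> reject
  (1,1)=O (1,2)=. (2,3)=O (4,1)=. -> step gives (0,1)='O' but target has '.' -> reject
  (1,1)=O (1,2)=. (2,3)=O (4,1)=O -> step gives (0,0)='O' but target has '.' -> reject
  (1,1)=O (1,2)=O (2,3)=. (4,1)=. -> step gives (0,2)='O' but target has '.' -> reject
  (1,1)=O (1,2)=O (2,3)=. (4,1)=O -> step gives (0,0)='O' but target has '.' -> reject
  (1,1)=O (1,2)=O (2,3)=O (4,1)=. -> step gives (0,2)='O' but target has '.' -> reject
  (1,1)=O (1,2)=O (2,3)=O (4,1)=O -> step gives (0,0)='O' but target has '.' -> reject
Unique solution: (1,1)=dead, (1,2)=dead, (2,3)=dead, (4,1)=dead.
Check: live-neighbor counts of every cell in the completed generation 0:
0202
2313
1202
1202
2313
Applying B3/S23 to generation 0 with these counts gives:
....
.O.O
....
....
.O.O
which matches the target exactly.

Answer: O.O.
....
O...
O...
....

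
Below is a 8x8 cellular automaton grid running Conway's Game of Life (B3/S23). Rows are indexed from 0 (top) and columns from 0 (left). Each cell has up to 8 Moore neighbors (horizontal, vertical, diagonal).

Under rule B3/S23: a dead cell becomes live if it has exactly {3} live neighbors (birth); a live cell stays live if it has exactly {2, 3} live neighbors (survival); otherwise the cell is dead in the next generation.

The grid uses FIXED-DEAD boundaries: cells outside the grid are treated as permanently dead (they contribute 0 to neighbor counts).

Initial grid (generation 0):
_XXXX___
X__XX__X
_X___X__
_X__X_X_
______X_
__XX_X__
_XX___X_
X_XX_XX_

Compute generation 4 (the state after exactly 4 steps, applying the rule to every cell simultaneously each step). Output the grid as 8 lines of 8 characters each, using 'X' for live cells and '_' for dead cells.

Answer: ________
X__X_X__
X___X___
X_XXX___
X___X___
_X____X_
_X___X__
______X_

Derivation:
Simulating step by step:
Generation 0 (given above): 25 live cells
Generation 1: 26 live cells
_XX_X___
X____X__
XXXX_XX_
______X_
__XXX_X_
_XXX_XX_
______X_
__XX_XX_
Generation 2: 23 live cells
_X______
X____XX_
XXX_XXX_
______XX
_X__X_XX
_X____XX
_X_____X
_____XX_
Generation 3: 18 live cells
________
X_X_X_X_
XX__X___
X_XXX___
________
XXX__X__
_____X_X
______X_
Generation 4: 16 live cells
(generation 4 grid is the final answer)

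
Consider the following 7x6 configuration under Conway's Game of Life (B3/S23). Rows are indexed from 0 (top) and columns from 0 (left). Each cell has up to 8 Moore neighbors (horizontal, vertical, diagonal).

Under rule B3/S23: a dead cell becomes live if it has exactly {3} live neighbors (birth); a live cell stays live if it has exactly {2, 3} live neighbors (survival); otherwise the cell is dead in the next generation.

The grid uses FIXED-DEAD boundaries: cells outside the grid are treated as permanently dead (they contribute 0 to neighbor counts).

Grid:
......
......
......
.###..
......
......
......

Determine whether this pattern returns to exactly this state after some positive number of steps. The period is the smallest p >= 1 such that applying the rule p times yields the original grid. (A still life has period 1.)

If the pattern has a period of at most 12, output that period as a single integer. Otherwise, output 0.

Answer: 2

Derivation:
Simulating and comparing each generation to the original:
Gen 0 (original, given above): 3 live cells
Gen 1: 3 live cells, differs from original
Gen 2: 3 live cells, MATCHES original -> period = 2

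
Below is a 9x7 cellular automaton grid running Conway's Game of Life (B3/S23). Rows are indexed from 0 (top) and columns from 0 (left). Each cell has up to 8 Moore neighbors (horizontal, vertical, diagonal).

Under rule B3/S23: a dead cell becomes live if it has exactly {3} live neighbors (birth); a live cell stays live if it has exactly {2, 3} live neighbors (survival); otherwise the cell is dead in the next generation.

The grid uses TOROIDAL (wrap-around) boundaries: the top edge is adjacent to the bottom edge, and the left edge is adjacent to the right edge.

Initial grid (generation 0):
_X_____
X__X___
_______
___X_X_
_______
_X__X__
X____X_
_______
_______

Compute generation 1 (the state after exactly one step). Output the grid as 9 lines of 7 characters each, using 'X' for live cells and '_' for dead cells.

Simulating step by step:
Generation 0 (given above): 9 live cells
Generation 1: 2 live cells
(generation 1 grid is the final answer)

Answer: _______
_______
____X__
_______
____X__
_______
_______
_______
_______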